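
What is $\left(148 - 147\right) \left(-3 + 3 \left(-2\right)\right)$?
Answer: $-9$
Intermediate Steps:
$\left(148 - 147\right) \left(-3 + 3 \left(-2\right)\right) = 1 \left(-3 - 6\right) = 1 \left(-9\right) = -9$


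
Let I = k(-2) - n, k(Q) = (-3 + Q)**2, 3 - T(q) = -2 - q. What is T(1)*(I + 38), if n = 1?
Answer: 372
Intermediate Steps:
T(q) = 5 + q (T(q) = 3 - (-2 - q) = 3 + (2 + q) = 5 + q)
I = 24 (I = (-3 - 2)**2 - 1*1 = (-5)**2 - 1 = 25 - 1 = 24)
T(1)*(I + 38) = (5 + 1)*(24 + 38) = 6*62 = 372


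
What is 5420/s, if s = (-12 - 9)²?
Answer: 5420/441 ≈ 12.290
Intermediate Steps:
s = 441 (s = (-21)² = 441)
5420/s = 5420/441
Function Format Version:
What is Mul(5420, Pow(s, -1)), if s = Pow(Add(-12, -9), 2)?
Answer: Rational(5420, 441) ≈ 12.290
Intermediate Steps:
s = 441 (s = Pow(-21, 2) = 441)
Mul(5420, Pow(s, -1)) = Mul(5420, Pow(441, -1)) = Mul(5420, Rational(1, 441)) = Rational(5420, 441)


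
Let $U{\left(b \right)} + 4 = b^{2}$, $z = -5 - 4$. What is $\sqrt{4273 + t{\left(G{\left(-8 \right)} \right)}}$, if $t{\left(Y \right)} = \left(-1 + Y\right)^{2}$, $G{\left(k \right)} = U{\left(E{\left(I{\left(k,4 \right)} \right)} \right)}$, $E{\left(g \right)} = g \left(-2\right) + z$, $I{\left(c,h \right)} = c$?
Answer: $\sqrt{6209} \approx 78.797$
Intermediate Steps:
$z = -9$ ($z = -5 - 4 = -9$)
$E{\left(g \right)} = -9 - 2 g$ ($E{\left(g \right)} = g \left(-2\right) - 9 = - 2 g - 9 = -9 - 2 g$)
$U{\left(b \right)} = -4 + b^{2}$
$G{\left(k \right)} = -4 + \left(-9 - 2 k\right)^{2}$
$\sqrt{4273 + t{\left(G{\left(-8 \right)} \right)}} = \sqrt{4273 + \left(-1 - \left(4 - \left(9 + 2 \left(-8\right)\right)^{2}\right)\right)^{2}} = \sqrt{4273 + \left(-1 - \left(4 - \left(9 - 16\right)^{2}\right)\right)^{2}} = \sqrt{4273 + \left(-1 - \left(4 - \left(-7\right)^{2}\right)\right)^{2}} = \sqrt{4273 + \left(-1 + \left(-4 + 49\right)\right)^{2}} = \sqrt{4273 + \left(-1 + 45\right)^{2}} = \sqrt{4273 + 44^{2}} = \sqrt{4273 + 1936} = \sqrt{6209}$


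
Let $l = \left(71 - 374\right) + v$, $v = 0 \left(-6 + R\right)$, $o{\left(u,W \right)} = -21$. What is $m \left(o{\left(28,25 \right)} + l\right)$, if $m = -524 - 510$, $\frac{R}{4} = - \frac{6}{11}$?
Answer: $335016$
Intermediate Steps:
$R = - \frac{24}{11}$ ($R = 4 \left(- \frac{6}{11}\right) = - \frac{24}{11} \approx -2.1818$)
$v = 0$ ($v = 0 \left(-6 - \frac{24}{11}\right) = 0 \left(- \frac{90}{11}\right) = 0$)
$l = -303$ ($l = \left(71 - 374\right) + 0 = -303 + 0 = -303$)
$m = -1034$ ($m = -524 - 510 = -1034$)
$m \left(o{\left(28,25 \right)} + l\right) = - 1034 \left(-21 - 303\right) = \left(-1034\right) \left(-324\right) = 335016$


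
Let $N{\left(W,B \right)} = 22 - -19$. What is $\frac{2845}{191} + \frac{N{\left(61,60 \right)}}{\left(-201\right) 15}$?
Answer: $\frac{8569844}{575865} \approx 14.882$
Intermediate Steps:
$N{\left(W,B \right)} = 41$ ($N{\left(W,B \right)} = 22 + 19 = 41$)
$\frac{2845}{191} + \frac{N{\left(61,60 \right)}}{\left(-201\right) 15} = \frac{2845}{191} + \frac{41}{\left(-201\right) 15} = 2845 \cdot \frac{1}{191} + \frac{41}{-3015} = \frac{2845}{191} + 41 \left(- \frac{1}{3015}\right) = \frac{2845}{191} - \frac{41}{3015} = \frac{8569844}{575865}$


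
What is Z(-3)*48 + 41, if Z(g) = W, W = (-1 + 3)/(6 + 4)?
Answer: 253/5 ≈ 50.600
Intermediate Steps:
W = ⅕ (W = 2/10 = 2*(⅒) = ⅕ ≈ 0.20000)
Z(g) = ⅕
Z(-3)*48 + 41 = (⅕)*48 + 41 = 48/5 + 41 = 253/5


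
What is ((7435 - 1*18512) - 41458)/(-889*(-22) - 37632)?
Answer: 7505/2582 ≈ 2.9067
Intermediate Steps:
((7435 - 1*18512) - 41458)/(-889*(-22) - 37632) = ((7435 - 18512) - 41458)/(19558 - 37632) = (-11077 - 41458)/(-18074) = -52535*(-1/18074) = 7505/2582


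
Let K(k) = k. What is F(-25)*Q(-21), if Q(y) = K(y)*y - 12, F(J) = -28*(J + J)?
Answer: 600600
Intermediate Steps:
F(J) = -56*J
Q(y) = -12 + y² (Q(y) = y*y - 12 = y² - 12 = -12 + y²)
F(-25)*Q(-21) = (-56*(-25))*(-12 + (-21)²) = 1400*(-12 + 441) = 1400*429 = 600600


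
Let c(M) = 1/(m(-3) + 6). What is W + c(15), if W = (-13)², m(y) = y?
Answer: 508/3 ≈ 169.33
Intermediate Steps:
c(M) = ⅓ (c(M) = 1/(-3 + 6) = 1/3 = ⅓)
W = 169
W + c(15) = 169 + ⅓ = 508/3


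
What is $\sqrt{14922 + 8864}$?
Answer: $\sqrt{23786} \approx 154.23$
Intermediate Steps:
$\sqrt{14922 + 8864} = \sqrt{23786}$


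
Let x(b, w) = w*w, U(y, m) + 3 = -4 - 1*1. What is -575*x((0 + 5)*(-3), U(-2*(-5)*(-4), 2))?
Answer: -36800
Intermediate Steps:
U(y, m) = -8 (U(y, m) = -3 + (-4 - 1*1) = -3 + (-4 - 1) = -3 - 5 = -8)
x(b, w) = w**2
-575*x((0 + 5)*(-3), U(-2*(-5)*(-4), 2)) = -575*(-8)**2 = -575*64 = -36800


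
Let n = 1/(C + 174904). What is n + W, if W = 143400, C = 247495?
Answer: 60572016601/422399 ≈ 1.4340e+5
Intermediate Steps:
n = 1/422399 (n = 1/(247495 + 174904) = 1/422399 ≈ 2.3674e-6)
n + W = 1/422399 + 143400 = 60572016601/422399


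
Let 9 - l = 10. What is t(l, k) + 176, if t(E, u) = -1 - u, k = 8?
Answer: 167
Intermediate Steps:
l = -1 (l = 9 - 1*10 = 9 - 10 = -1)
t(l, k) + 176 = (-1 - 1*8) + 176 = (-1 - 8) + 176 = -9 + 176 = 167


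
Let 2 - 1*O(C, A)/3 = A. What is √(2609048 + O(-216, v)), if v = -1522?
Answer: 2*√653405 ≈ 1616.7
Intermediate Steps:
O(C, A) = 6 - 3*A
√(2609048 + O(-216, v)) = √(2609048 + (6 - 3*(-1522))) = √(2609048 + (6 + 4566)) = √(2609048 + 4572) = √2613620 = 2*√653405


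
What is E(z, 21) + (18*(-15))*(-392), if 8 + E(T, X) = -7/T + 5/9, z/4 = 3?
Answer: 3809951/36 ≈ 1.0583e+5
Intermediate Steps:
z = 12 (z = 4*3 = 12)
E(T, X) = -67/9 - 7/T (E(T, X) = -8 + (-7/T + 5/9) = -8 + (5/9 - 7/T) = -67/9 - 7/T)
E(z, 21) + (18*(-15))*(-392) = (-67/9 - 7/12) + (18*(-15))*(-392) = (-67/9 - 7*1/12) - 270*(-392) = (-67/9 - 7/12) + 105840 = -289/36 + 105840 = 3809951/36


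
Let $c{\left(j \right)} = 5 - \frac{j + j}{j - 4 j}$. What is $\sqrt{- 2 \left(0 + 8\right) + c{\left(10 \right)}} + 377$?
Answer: $377 + \frac{i \sqrt{93}}{3} \approx 377.0 + 3.2146 i$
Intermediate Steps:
$c{\left(j \right)} = \frac{17}{3}$ ($c{\left(j \right)} = 5 - \frac{2 j}{\left(-3\right) j} = 5 - 2 j \left(- \frac{1}{3 j}\right) = 5 - - \frac{2}{3} = 5 + \frac{2}{3} = \frac{17}{3}$)
$\sqrt{- 2 \left(0 + 8\right) + c{\left(10 \right)}} + 377 = \sqrt{- 2 \left(0 + 8\right) + \frac{17}{3}} + 377 = \sqrt{\left(-2\right) 8 + \frac{17}{3}} + 377 = \sqrt{-16 + \frac{17}{3}} + 377 = \sqrt{- \frac{31}{3}} + 377 = \frac{i \sqrt{93}}{3} + 377 = 377 + \frac{i \sqrt{93}}{3}$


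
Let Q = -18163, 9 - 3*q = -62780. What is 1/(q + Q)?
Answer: 3/8300 ≈ 0.00036145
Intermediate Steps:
q = 62789/3 (q = 3 - ⅓*(-62780) = 3 + 62780/3 = 62789/3 ≈ 20930.)
1/(q + Q) = 1/(62789/3 - 18163) = 1/(8300/3) = 3/8300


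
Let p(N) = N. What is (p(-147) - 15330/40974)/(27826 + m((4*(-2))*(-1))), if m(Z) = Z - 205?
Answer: -143774/26954063 ≈ -0.0053340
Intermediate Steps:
m(Z) = -205 + Z
(p(-147) - 15330/40974)/(27826 + m((4*(-2))*(-1))) = (-147 - 15330/40974)/(27826 + (-205 + (4*(-2))*(-1))) = (-147 - 15330*1/40974)/(27826 + (-205 - 8*(-1))) = (-147 - 2555/6829)/(27826 + (-205 + 8)) = -1006418/(6829*(27826 - 197)) = -1006418/6829/27629 = -1006418/6829*1/27629 = -143774/26954063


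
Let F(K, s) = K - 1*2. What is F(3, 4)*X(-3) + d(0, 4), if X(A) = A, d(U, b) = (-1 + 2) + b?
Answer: 2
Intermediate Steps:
F(K, s) = -2 + K (F(K, s) = K - 2 = -2 + K)
d(U, b) = 1 + b
F(3, 4)*X(-3) + d(0, 4) = (-2 + 3)*(-3) + (1 + 4) = 1*(-3) + 5 = -3 + 5 = 2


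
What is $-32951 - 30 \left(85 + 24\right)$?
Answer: $-36221$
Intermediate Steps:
$-32951 - 30 \left(85 + 24\right) = -32951 - 3270 = -36221$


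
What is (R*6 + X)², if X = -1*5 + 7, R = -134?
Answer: 643204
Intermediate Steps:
X = 2 (X = -5 + 7 = 2)
(R*6 + X)² = (-134*6 + 2)² = (-804 + 2)² = (-802)² = 643204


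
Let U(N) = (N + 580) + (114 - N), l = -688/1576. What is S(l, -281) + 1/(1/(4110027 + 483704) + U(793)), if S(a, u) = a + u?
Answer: -176754113206538/628045715055 ≈ -281.44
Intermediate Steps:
l = -86/197 (l = -688*1/1576 = -86/197 ≈ -0.43655)
U(N) = 694 (U(N) = (580 + N) + (114 - N) = 694)
S(l, -281) + 1/(1/(4110027 + 483704) + U(793)) = (-86/197 - 281) + 1/(1/(4110027 + 483704) + 694) = -55443/197 + 1/(1/4593731 + 694) = -55443/197 + 1/(3188049315/4593731) = -55443/197 + 4593731/3188049315 = -176754113206538/628045715055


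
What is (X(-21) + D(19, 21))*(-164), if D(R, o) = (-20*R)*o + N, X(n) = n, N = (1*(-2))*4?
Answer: 1313476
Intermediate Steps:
N = -8 (N = -2*4 = -8)
D(R, o) = -8 - 20*R*o (D(R, o) = (-20*R)*o - 8 = -20*R*o - 8 = -8 - 20*R*o)
(X(-21) + D(19, 21))*(-164) = (-21 + (-8 - 20*19*21))*(-164) = (-21 + (-8 - 7980))*(-164) = (-21 - 7988)*(-164) = -8009*(-164) = 1313476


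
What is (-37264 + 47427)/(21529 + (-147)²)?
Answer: 10163/43138 ≈ 0.23559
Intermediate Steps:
(-37264 + 47427)/(21529 + (-147)²) = 10163/(21529 + 21609) = 10163/43138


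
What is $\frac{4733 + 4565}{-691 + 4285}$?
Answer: $\frac{4649}{1797} \approx 2.5871$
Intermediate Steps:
$\frac{4733 + 4565}{-691 + 4285} = \frac{9298}{3594} = 9298 \cdot \frac{1}{3594} = \frac{4649}{1797}$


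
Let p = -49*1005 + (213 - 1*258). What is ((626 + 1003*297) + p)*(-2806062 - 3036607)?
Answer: -1456150866863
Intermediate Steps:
p = -49290 (p = -49245 + (213 - 258) = -49245 - 45 = -49290)
((626 + 1003*297) + p)*(-2806062 - 3036607) = ((626 + 1003*297) - 49290)*(-2806062 - 3036607) = ((626 + 297891) - 49290)*(-5842669) = (298517 - 49290)*(-5842669) = 249227*(-5842669) = -1456150866863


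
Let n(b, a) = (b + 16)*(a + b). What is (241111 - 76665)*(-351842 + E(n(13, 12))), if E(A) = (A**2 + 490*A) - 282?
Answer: 86950986946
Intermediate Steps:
n(b, a) = (16 + b)*(a + b)
E(A) = -282 + A**2 + 490*A
(241111 - 76665)*(-351842 + E(n(13, 12))) = (241111 - 76665)*(-351842 + (-282 + (13**2 + 16*12 + 16*13 + 12*13)**2 + 490*(13**2 + 16*12 + 16*13 + 12*13))) = 164446*(-351842 + (-282 + (169 + 192 + 208 + 156)**2 + 490*(169 + 192 + 208 + 156))) = 164446*(-351842 + (-282 + 725**2 + 490*725)) = 164446*(-351842 + (-282 + 525625 + 355250)) = 164446*(-351842 + 880593) = 164446*528751 = 86950986946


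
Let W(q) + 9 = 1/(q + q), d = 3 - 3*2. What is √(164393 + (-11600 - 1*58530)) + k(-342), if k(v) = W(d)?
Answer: -55/6 + √94263 ≈ 297.86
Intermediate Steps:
d = -3 (d = 3 - 6 = -3)
W(q) = -9 + 1/(2*q) (W(q) = -9 + 1/(q + q) = -9 + 1/(2*q))
k(v) = -55/6 (k(v) = -9 + (½)/(-3) = -9 + (½)*(-⅓) = -9 - ⅙ = -55/6)
√(164393 + (-11600 - 1*58530)) + k(-342) = √(164393 + (-11600 - 1*58530)) - 55/6 = √(164393 + (-11600 - 58530)) - 55/6 = √(164393 - 70130) - 55/6 = √94263 - 55/6 = -55/6 + √94263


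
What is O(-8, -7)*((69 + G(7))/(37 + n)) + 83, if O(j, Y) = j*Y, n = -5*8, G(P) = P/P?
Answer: -3671/3 ≈ -1223.7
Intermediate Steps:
G(P) = 1
n = -40
O(j, Y) = Y*j
O(-8, -7)*((69 + G(7))/(37 + n)) + 83 = (-7*(-8))*((69 + 1)/(37 - 40)) + 83 = 56*(70/(-3)) + 83 = 56*(70*(-⅓)) + 83 = 56*(-70/3) + 83 = -3920/3 + 83 = -3671/3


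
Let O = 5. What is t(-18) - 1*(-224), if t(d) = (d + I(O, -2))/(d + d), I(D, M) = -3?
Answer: 2695/12 ≈ 224.58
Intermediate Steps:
t(d) = (-3 + d)/(2*d) (t(d) = (d - 3)/(d + d) = (-3 + d)/((2*d)) = (-3 + d)*(1/(2*d)) = (-3 + d)/(2*d))
t(-18) - 1*(-224) = (1/2)*(-3 - 18)/(-18) - 1*(-224) = (1/2)*(-1/18)*(-21) + 224 = 7/12 + 224 = 2695/12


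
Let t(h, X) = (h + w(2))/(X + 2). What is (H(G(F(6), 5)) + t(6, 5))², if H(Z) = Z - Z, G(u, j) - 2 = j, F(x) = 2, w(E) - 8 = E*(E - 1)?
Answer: 256/49 ≈ 5.2245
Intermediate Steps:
w(E) = 8 + E*(-1 + E) (w(E) = 8 + E*(E - 1) = 8 + E*(-1 + E))
G(u, j) = 2 + j
H(Z) = 0
t(h, X) = (10 + h)/(2 + X) (t(h, X) = (h + (8 + 2² - 1*2))/(X + 2) = (h + (8 + 4 - 2))/(2 + X) = (h + 10)/(2 + X) = (10 + h)/(2 + X))
(H(G(F(6), 5)) + t(6, 5))² = (0 + (10 + 6)/(2 + 5))² = (0 + 16/7)² = (16/7)² = 256/49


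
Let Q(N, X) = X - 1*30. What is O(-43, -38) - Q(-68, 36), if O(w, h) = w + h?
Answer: -87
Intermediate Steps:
Q(N, X) = -30 + X (Q(N, X) = X - 30 = -30 + X)
O(w, h) = h + w
O(-43, -38) - Q(-68, 36) = (-38 - 43) - (-30 + 36) = -81 - 1*6 = -81 - 6 = -87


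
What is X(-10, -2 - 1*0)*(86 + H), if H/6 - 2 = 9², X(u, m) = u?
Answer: -5840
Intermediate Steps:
H = 498 (H = 12 + 6*9² = 12 + 6*81 = 12 + 486 = 498)
X(-10, -2 - 1*0)*(86 + H) = -10*(86 + 498) = -10*584 = -5840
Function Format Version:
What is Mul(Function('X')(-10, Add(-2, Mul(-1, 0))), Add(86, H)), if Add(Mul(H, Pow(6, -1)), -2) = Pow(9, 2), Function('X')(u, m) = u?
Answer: -5840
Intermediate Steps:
H = 498 (H = Add(12, Mul(6, Pow(9, 2))) = Add(12, Mul(6, 81)) = Add(12, 486) = 498)
Mul(Function('X')(-10, Add(-2, Mul(-1, 0))), Add(86, H)) = Mul(-10, Add(86, 498)) = Mul(-10, 584) = -5840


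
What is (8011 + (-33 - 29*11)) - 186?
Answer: 7473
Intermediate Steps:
(8011 + (-33 - 29*11)) - 186 = (8011 + (-33 - 319)) - 186 = (8011 - 352) - 186 = 7659 - 186 = 7473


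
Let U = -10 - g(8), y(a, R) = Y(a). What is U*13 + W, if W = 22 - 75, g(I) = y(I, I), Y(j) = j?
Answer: -287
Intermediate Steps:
y(a, R) = a
g(I) = I
U = -18 (U = -10 - 1*8 = -10 - 8 = -18)
W = -53
U*13 + W = -18*13 - 53 = -234 - 53 = -287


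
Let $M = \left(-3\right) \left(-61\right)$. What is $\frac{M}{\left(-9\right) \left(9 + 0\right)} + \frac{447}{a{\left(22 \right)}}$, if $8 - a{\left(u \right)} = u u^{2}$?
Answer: $- \frac{661109}{287280} \approx -2.3013$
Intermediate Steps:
$a{\left(u \right)} = 8 - u^{3}$ ($a{\left(u \right)} = 8 - u u^{2} = 8 - u^{3}$)
$M = 183$
$\frac{M}{\left(-9\right) \left(9 + 0\right)} + \frac{447}{a{\left(22 \right)}} = \frac{183}{\left(-9\right) \left(9 + 0\right)} + \frac{447}{8 - 22^{3}} = \frac{183}{\left(-9\right) 9} + \frac{447}{8 - 10648} = \frac{183}{-81} + \frac{447}{8 - 10648} = 183 \left(- \frac{1}{81}\right) + \frac{447}{-10640} = - \frac{61}{27} + 447 \left(- \frac{1}{10640}\right) = - \frac{61}{27} - \frac{447}{10640} = - \frac{661109}{287280}$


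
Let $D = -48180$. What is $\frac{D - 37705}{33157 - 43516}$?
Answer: $\frac{85885}{10359} \approx 8.2909$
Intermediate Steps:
$\frac{D - 37705}{33157 - 43516} = \frac{-48180 - 37705}{33157 - 43516} = - \frac{85885}{-10359} = \left(-85885\right) \left(- \frac{1}{10359}\right) = \frac{85885}{10359}$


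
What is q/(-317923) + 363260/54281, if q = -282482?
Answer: 130822114422/17257178363 ≈ 7.5807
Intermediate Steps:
q/(-317923) + 363260/54281 = -282482/(-317923) + 363260/54281 = -282482*(-1/317923) + 363260*(1/54281) = 282482/317923 + 363260/54281 = 130822114422/17257178363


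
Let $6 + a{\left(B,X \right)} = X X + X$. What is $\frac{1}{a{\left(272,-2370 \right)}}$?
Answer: $\frac{1}{5614524} \approx 1.7811 \cdot 10^{-7}$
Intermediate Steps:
$a{\left(B,X \right)} = -6 + X + X^{2}$ ($a{\left(B,X \right)} = -6 + \left(X X + X\right) = -6 + \left(X^{2} + X\right) = -6 + \left(X + X^{2}\right) = -6 + X + X^{2}$)
$\frac{1}{a{\left(272,-2370 \right)}} = \frac{1}{-6 - 2370 + \left(-2370\right)^{2}} = \frac{1}{-6 - 2370 + 5616900} = \frac{1}{5614524}$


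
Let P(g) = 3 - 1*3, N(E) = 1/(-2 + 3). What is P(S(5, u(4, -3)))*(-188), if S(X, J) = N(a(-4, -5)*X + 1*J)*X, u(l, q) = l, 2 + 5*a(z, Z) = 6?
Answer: 0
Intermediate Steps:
a(z, Z) = ⅘ (a(z, Z) = -⅖ + (⅕)*6 = -⅖ + 6/5 = ⅘)
N(E) = 1 (N(E) = 1/1 = 1)
S(X, J) = X (S(X, J) = 1*X = X)
P(g) = 0 (P(g) = 3 - 3 = 0)
P(S(5, u(4, -3)))*(-188) = 0*(-188) = 0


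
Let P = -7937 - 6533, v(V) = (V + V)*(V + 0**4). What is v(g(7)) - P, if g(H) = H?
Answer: 14568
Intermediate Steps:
v(V) = 2*V**2 (v(V) = (2*V)*(V + 0) = (2*V)*V = 2*V**2)
P = -14470
v(g(7)) - P = 2*7**2 - 1*(-14470) = 2*49 + 14470 = 98 + 14470 = 14568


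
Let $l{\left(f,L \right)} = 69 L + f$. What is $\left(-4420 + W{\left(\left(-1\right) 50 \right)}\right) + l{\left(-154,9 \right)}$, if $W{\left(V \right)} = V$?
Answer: $-4003$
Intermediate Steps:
$l{\left(f,L \right)} = f + 69 L$
$\left(-4420 + W{\left(\left(-1\right) 50 \right)}\right) + l{\left(-154,9 \right)} = \left(-4420 - 50\right) + \left(-154 + 69 \cdot 9\right) = \left(-4420 - 50\right) + \left(-154 + 621\right) = -4470 + 467 = -4003$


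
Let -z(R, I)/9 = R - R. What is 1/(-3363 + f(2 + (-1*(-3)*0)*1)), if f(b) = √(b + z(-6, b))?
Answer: -3363/11309767 - √2/11309767 ≈ -0.00029748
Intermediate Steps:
z(R, I) = 0 (z(R, I) = -9*(R - R) = -9*0 = 0)
f(b) = √b (f(b) = √(b + 0) = √b)
1/(-3363 + f(2 + (-1*(-3)*0)*1)) = 1/(-3363 + √(2 + (-1*(-3)*0)*1)) = 1/(-3363 + √(2 + (3*0)*1)) = 1/(-3363 + √(2 + 0*1)) = 1/(-3363 + √(2 + 0)) = 1/(-3363 + √2)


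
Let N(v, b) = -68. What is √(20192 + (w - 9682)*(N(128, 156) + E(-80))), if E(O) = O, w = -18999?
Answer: 2*√1066245 ≈ 2065.2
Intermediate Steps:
√(20192 + (w - 9682)*(N(128, 156) + E(-80))) = √(20192 + (-18999 - 9682)*(-68 - 80)) = √(20192 - 28681*(-148)) = √(20192 + 4244788) = √4264980 = 2*√1066245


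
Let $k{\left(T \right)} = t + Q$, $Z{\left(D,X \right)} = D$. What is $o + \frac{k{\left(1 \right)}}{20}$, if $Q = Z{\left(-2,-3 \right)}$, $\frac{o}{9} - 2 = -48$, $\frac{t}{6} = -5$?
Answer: $- \frac{2078}{5} \approx -415.6$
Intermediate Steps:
$t = -30$ ($t = 6 \left(-5\right) = -30$)
$o = -414$ ($o = 18 + 9 \left(-48\right) = 18 - 432 = -414$)
$Q = -2$
$k{\left(T \right)} = -32$ ($k{\left(T \right)} = -30 - 2 = -32$)
$o + \frac{k{\left(1 \right)}}{20} = -414 + \frac{1}{20} \left(-32\right) = -414 - \frac{8}{5} = - \frac{2078}{5}$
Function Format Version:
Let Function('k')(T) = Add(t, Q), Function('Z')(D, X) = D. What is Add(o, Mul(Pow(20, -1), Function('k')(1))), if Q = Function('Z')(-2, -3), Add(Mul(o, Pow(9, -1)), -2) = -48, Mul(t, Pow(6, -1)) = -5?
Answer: Rational(-2078, 5) ≈ -415.60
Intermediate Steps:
t = -30 (t = Mul(6, -5) = -30)
o = -414 (o = Add(18, Mul(9, -48)) = Add(18, -432) = -414)
Q = -2
Function('k')(T) = -32 (Function('k')(T) = Add(-30, -2) = -32)
Add(o, Mul(Pow(20, -1), Function('k')(1))) = Add(-414, Mul(Pow(20, -1), -32)) = Add(-414, Mul(Rational(1, 20), -32)) = Add(-414, Rational(-8, 5)) = Rational(-2078, 5)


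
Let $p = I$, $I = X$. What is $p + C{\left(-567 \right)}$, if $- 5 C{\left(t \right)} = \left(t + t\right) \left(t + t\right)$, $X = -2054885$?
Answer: $- \frac{11560381}{5} \approx -2.3121 \cdot 10^{6}$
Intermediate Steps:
$I = -2054885$
$C{\left(t \right)} = - \frac{4 t^{2}}{5}$ ($C{\left(t \right)} = - \frac{\left(t + t\right) \left(t + t\right)}{5} = - \frac{2 t 2 t}{5} = - \frac{4 t^{2}}{5}$)
$p = -2054885$
$p + C{\left(-567 \right)} = -2054885 - \frac{4 \left(-567\right)^{2}}{5} = -2054885 - \frac{1285956}{5} = - \frac{11560381}{5}$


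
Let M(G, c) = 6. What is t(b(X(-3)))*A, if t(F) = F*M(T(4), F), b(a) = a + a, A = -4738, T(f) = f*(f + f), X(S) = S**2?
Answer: -511704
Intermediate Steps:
T(f) = 2*f**2 (T(f) = f*(2*f) = 2*f**2)
b(a) = 2*a
t(F) = 6*F (t(F) = F*6 = 6*F)
t(b(X(-3)))*A = (6*(2*(-3)**2))*(-4738) = (6*(2*9))*(-4738) = (6*18)*(-4738) = 108*(-4738) = -511704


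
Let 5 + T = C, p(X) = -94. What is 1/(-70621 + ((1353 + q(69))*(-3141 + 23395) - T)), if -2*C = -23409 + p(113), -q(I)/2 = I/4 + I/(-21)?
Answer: 14/374578809 ≈ 3.7375e-8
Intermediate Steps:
q(I) = -17*I/42 (q(I) = -2*(I/4 + I/(-21)) = -2*(I*(1/4) + I*(-1/21)) = -2*(I/4 - I/21) = -17*I/42)
C = 23503/2 (C = -(-23409 - 94)/2 = -1/2*(-23503) = 23503/2 ≈ 11752.)
T = 23493/2 (T = -5 + 23503/2 = 23493/2 ≈ 11747.)
1/(-70621 + ((1353 + q(69))*(-3141 + 23395) - T)) = 1/(-70621 + ((1353 - 17/42*69)*(-3141 + 23395) - 1*23493/2)) = 1/(-70621 + ((1353 - 391/14)*20254 - 23493/2)) = 1/(-70621 + ((18551/14)*20254 - 23493/2)) = 1/(-70621 + (187865977/7 - 23493/2)) = 1/(-70621 + 375567503/14) = 1/(374578809/14) = 14/374578809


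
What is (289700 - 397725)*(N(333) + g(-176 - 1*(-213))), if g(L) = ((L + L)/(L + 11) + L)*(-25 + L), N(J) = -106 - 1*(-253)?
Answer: -131682475/2 ≈ -6.5841e+7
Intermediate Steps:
N(J) = 147 (N(J) = -106 + 253 = 147)
g(L) = (-25 + L)*(L + 2*L/(11 + L)) (g(L) = ((2*L)/(11 + L) + L)*(-25 + L) = (2*L/(11 + L) + L)*(-25 + L) = (L + 2*L/(11 + L))*(-25 + L) = (-25 + L)*(L + 2*L/(11 + L)))
(289700 - 397725)*(N(333) + g(-176 - 1*(-213))) = (289700 - 397725)*(147 + (-176 - 1*(-213))*(-325 + (-176 - 1*(-213))**2 - 12*(-176 - 1*(-213)))/(11 + (-176 - 1*(-213)))) = -108025*(147 + (-176 + 213)*(-325 + (-176 + 213)**2 - 12*(-176 + 213))/(11 + (-176 + 213))) = -108025*(147 + 37*(-325 + 37**2 - 12*37)/(11 + 37)) = -108025*(147 + 37*(-325 + 1369 - 444)/48) = -108025*(147 + 37*(1/48)*600) = -108025*(147 + 925/2) = -108025*1219/2 = -131682475/2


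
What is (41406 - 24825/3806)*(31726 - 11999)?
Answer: 3108312589797/3806 ≈ 8.1669e+8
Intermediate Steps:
(41406 - 24825/3806)*(31726 - 11999) = (41406 - 24825*1/3806)*19727 = (41406 - 24825/3806)*19727 = (157566411/3806)*19727 = 3108312589797/3806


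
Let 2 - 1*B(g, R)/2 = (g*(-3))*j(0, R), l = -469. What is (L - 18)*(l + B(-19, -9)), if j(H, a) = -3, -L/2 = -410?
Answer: -98646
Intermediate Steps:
L = 820 (L = -2*(-410) = 820)
B(g, R) = 4 - 18*g (B(g, R) = 4 - 2*g*(-3)*(-3) = 4 - 2*(-3*g)*(-3) = 4 - 18*g)
(L - 18)*(l + B(-19, -9)) = (820 - 18)*(-469 + (4 - 18*(-19))) = 802*(-469 + (4 + 342)) = 802*(-469 + 346) = 802*(-123) = -98646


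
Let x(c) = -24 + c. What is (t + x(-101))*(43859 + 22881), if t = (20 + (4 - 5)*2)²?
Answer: 13281260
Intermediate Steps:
t = 324 (t = (20 - 1*2)² = (20 - 2)² = 18² = 324)
(t + x(-101))*(43859 + 22881) = (324 + (-24 - 101))*(43859 + 22881) = (324 - 125)*66740 = 199*66740 = 13281260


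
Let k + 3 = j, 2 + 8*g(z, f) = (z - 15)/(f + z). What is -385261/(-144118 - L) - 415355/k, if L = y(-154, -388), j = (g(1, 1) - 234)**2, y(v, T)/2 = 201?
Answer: -2478693219491/511307279880 ≈ -4.8478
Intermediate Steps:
y(v, T) = 402 (y(v, T) = 2*201 = 402)
g(z, f) = -1/4 + (-15 + z)/(8*(f + z)) (g(z, f) = -1/4 + ((z - 15)/(f + z))/8 = -1/4 + ((-15 + z)/(f + z))/8 = -1/4 + (-15 + z)/(8*(f + z)))
j = 3538161/64 (j = ((-15 - 1*1 - 2*1)/(8*(1 + 1)) - 234)**2 = ((1/8)*(-15 - 1 - 2)/2 - 234)**2 = ((1/8)*(1/2)*(-18) - 234)**2 = (-9/8 - 234)**2 = (-1881/8)**2 = 3538161/64 ≈ 55284.)
L = 402
k = 3537969/64 (k = -3 + 3538161/64 = 3537969/64 ≈ 55281.)
-385261/(-144118 - L) - 415355/k = -385261/(-144118 - 1*402) - 415355/3537969/64 = -385261/(-144118 - 402) - 415355*64/3537969 = -385261/(-144520) - 26582720/3537969 = -385261*(-1/144520) - 26582720/3537969 = 385261/144520 - 26582720/3537969 = -2478693219491/511307279880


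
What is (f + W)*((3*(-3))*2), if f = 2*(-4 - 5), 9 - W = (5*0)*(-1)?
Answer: 162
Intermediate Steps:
W = 9 (W = 9 - 5*0*(-1) = 9 - 0*(-1) = 9 - 1*0 = 9 + 0 = 9)
f = -18 (f = 2*(-9) = -18)
(f + W)*((3*(-3))*2) = (-18 + 9)*((3*(-3))*2) = -(-81)*2 = -9*(-18) = 162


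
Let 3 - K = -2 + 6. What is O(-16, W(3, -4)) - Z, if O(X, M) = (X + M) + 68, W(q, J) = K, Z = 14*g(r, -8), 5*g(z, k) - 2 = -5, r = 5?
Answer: 297/5 ≈ 59.400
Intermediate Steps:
g(z, k) = -⅗ (g(z, k) = ⅖ + (⅕)*(-5) = ⅖ - 1 = -⅗)
Z = -42/5 (Z = 14*(-⅗) = -42/5 ≈ -8.4000)
K = -1 (K = 3 - (-2 + 6) = 3 - 1*4 = 3 - 4 = -1)
W(q, J) = -1
O(X, M) = 68 + M + X (O(X, M) = (M + X) + 68 = 68 + M + X)
O(-16, W(3, -4)) - Z = (68 - 1 - 16) - 1*(-42/5) = 51 + 42/5 = 297/5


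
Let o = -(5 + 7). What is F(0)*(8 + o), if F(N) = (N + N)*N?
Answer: 0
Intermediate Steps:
o = -12 (o = -1*12 = -12)
F(N) = 2*N² (F(N) = (2*N)*N = 2*N²)
F(0)*(8 + o) = (2*0²)*(8 - 12) = (2*0)*(-4) = 0*(-4) = 0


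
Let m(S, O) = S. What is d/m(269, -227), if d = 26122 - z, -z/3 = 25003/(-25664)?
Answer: 670319999/6903616 ≈ 97.097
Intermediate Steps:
z = 75009/25664 (z = -75009/(-25664) = -75009*(-1)/25664 = -3*(-25003/25664) = 75009/25664 ≈ 2.9227)
d = 670319999/25664 (d = 26122 - 1*75009/25664 = 26122 - 75009/25664 = 670319999/25664 ≈ 26119.)
d/m(269, -227) = (670319999/25664)/269 = (670319999/25664)*(1/269) = 670319999/6903616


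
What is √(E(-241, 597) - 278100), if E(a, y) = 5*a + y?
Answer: 2*I*√69677 ≈ 527.93*I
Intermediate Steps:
E(a, y) = y + 5*a
√(E(-241, 597) - 278100) = √((597 + 5*(-241)) - 278100) = √((597 - 1205) - 278100) = √(-608 - 278100) = √(-278708) = 2*I*√69677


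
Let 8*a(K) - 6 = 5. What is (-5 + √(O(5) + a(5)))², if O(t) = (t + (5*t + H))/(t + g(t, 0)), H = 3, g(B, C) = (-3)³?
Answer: (20 - I*√2)²/16 ≈ 24.875 - 3.5355*I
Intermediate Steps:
a(K) = 11/8 (a(K) = ¾ + (⅛)*5 = ¾ + 5/8 = 11/8)
g(B, C) = -27
O(t) = (3 + 6*t)/(-27 + t) (O(t) = (t + (5*t + 3))/(t - 27) = (t + (3 + 5*t))/(-27 + t) = (3 + 6*t)/(-27 + t))
(-5 + √(O(5) + a(5)))² = (-5 + √(3*(1 + 2*5)/(-27 + 5) + 11/8))² = (-5 + √(3*(1 + 10)/(-22) + 11/8))² = (-5 + √(3*(-1/22)*11 + 11/8))² = (-5 + √(-3/2 + 11/8))² = (-5 + √(-⅛))² = (-5 + I*√2/4)²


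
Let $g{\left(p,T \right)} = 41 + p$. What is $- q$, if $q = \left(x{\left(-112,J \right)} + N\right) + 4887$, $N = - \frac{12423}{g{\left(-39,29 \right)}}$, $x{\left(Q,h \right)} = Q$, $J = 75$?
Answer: $\frac{2873}{2} \approx 1436.5$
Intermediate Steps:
$N = - \frac{12423}{2}$ ($N = - \frac{12423}{41 - 39} = - \frac{12423}{2} \approx -6211.5$)
$q = - \frac{2873}{2}$ ($q = \left(-112 - \frac{12423}{2}\right) + 4887 = - \frac{12647}{2} + 4887 = - \frac{2873}{2} \approx -1436.5$)
$- q = \left(-1\right) \left(- \frac{2873}{2}\right) = \frac{2873}{2}$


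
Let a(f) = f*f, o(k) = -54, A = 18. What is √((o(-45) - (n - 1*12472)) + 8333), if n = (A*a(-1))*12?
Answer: 37*√15 ≈ 143.30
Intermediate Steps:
a(f) = f²
n = 216 (n = (18*(-1)²)*12 = (18*1)*12 = 18*12 = 216)
√((o(-45) - (n - 1*12472)) + 8333) = √((-54 - (216 - 1*12472)) + 8333) = √((-54 - (216 - 12472)) + 8333) = √((-54 - 1*(-12256)) + 8333) = √((-54 + 12256) + 8333) = √(12202 + 8333) = √20535 = 37*√15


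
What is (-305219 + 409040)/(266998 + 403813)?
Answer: 103821/670811 ≈ 0.15477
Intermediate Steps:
(-305219 + 409040)/(266998 + 403813) = 103821/670811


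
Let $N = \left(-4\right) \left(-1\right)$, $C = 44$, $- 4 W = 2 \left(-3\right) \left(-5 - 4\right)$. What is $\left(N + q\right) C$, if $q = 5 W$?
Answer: $-2794$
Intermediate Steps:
$W = - \frac{27}{2}$ ($W = - \frac{2 \left(-3\right) \left(-5 - 4\right)}{4} = - \frac{\left(-6\right) \left(-9\right)}{4} = \left(- \frac{1}{4}\right) 54 = - \frac{27}{2} \approx -13.5$)
$N = 4$
$q = - \frac{135}{2}$ ($q = 5 \left(- \frac{27}{2}\right) = - \frac{135}{2} \approx -67.5$)
$\left(N + q\right) C = \left(4 - \frac{135}{2}\right) 44 = \left(- \frac{127}{2}\right) 44 = -2794$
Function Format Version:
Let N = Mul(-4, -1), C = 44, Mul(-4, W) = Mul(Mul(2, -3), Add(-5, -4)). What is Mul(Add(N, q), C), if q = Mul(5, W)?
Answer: -2794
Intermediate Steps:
W = Rational(-27, 2) (W = Mul(Rational(-1, 4), Mul(Mul(2, -3), Add(-5, -4))) = Mul(Rational(-1, 4), Mul(-6, -9)) = Mul(Rational(-1, 4), 54) = Rational(-27, 2) ≈ -13.500)
N = 4
q = Rational(-135, 2) (q = Mul(5, Rational(-27, 2)) = Rational(-135, 2) ≈ -67.500)
Mul(Add(N, q), C) = Mul(Add(4, Rational(-135, 2)), 44) = Mul(Rational(-127, 2), 44) = -2794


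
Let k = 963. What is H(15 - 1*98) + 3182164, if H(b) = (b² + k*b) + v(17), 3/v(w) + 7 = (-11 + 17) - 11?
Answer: 12436495/4 ≈ 3.1091e+6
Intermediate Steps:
v(w) = -¼ (v(w) = 3/(-7 + ((-11 + 17) - 11)) = 3/(-7 + (6 - 11)) = 3/(-7 - 5) = 3/(-12) = 3*(-1/12) = -¼)
H(b) = -¼ + b² + 963*b (H(b) = (b² + 963*b) - ¼ = -¼ + b² + 963*b)
H(15 - 1*98) + 3182164 = (-¼ + (15 - 1*98)² + 963*(15 - 1*98)) + 3182164 = (-¼ + (15 - 98)² + 963*(15 - 98)) + 3182164 = (-¼ + (-83)² + 963*(-83)) + 3182164 = (-¼ + 6889 - 79929) + 3182164 = -292161/4 + 3182164 = 12436495/4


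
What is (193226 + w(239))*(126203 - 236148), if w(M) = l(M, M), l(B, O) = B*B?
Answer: -27524400915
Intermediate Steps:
l(B, O) = B²
w(M) = M²
(193226 + w(239))*(126203 - 236148) = (193226 + 239²)*(126203 - 236148) = (193226 + 57121)*(-109945) = 250347*(-109945) = -27524400915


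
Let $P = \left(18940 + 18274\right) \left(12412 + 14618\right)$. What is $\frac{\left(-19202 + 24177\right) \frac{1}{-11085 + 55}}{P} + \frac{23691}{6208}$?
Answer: $\frac{1314260055283309}{344389279648704} \approx 3.8162$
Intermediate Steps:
$P = 1005894420$ ($P = 37214 \cdot 27030 = 1005894420$)
$\frac{\left(-19202 + 24177\right) \frac{1}{-11085 + 55}}{P} + \frac{23691}{6208} = \frac{\left(-19202 + 24177\right) \frac{1}{-11085 + 55}}{1005894420} + \frac{23691}{6208} = \frac{4975}{-11030} \cdot \frac{1}{1005894420} + 23691 \cdot \frac{1}{6208} = 4975 \left(- \frac{1}{11030}\right) \frac{1}{1005894420} + \frac{23691}{6208} = \left(- \frac{995}{2206}\right) \frac{1}{1005894420} + \frac{23691}{6208} = - \frac{199}{443800618104} + \frac{23691}{6208} = \frac{1314260055283309}{344389279648704}$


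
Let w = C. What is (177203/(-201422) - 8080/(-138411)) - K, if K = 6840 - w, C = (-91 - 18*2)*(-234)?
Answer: 49061025409031/2144540034 ≈ 22877.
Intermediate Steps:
C = 29718 (C = (-91 - 36)*(-234) = -127*(-234) = 29718)
w = 29718
K = -22878 (K = 6840 - 1*29718 = 6840 - 29718 = -22878)
(177203/(-201422) - 8080/(-138411)) - K = (177203/(-201422) - 8080/(-138411)) - 1*(-22878) = (177203*(-1/201422) - 8080*(-1/138411)) + 22878 = (-13631/15494 + 8080/138411) + 22878 = -1761488821/2144540034 + 22878 = 49061025409031/2144540034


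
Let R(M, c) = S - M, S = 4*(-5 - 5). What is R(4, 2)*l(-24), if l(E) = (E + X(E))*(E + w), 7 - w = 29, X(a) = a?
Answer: -97152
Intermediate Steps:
w = -22 (w = 7 - 1*29 = 7 - 29 = -22)
S = -40 (S = 4*(-10) = -40)
l(E) = 2*E*(-22 + E) (l(E) = (E + E)*(E - 22) = (2*E)*(-22 + E) = 2*E*(-22 + E))
R(M, c) = -40 - M
R(4, 2)*l(-24) = (-40 - 1*4)*(2*(-24)*(-22 - 24)) = (-40 - 4)*(2*(-24)*(-46)) = -44*2208 = -97152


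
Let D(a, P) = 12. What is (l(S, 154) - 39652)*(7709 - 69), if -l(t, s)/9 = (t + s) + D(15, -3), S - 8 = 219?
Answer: -329963960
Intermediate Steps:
S = 227 (S = 8 + 219 = 227)
l(t, s) = -108 - 9*s - 9*t (l(t, s) = -9*((t + s) + 12) = -9*((s + t) + 12) = -9*(12 + s + t) = -108 - 9*s - 9*t)
(l(S, 154) - 39652)*(7709 - 69) = ((-108 - 9*154 - 9*227) - 39652)*(7709 - 69) = ((-108 - 1386 - 2043) - 39652)*7640 = (-3537 - 39652)*7640 = -43189*7640 = -329963960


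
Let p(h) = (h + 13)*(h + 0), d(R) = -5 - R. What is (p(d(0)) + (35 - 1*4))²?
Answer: 81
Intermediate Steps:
p(h) = h*(13 + h) (p(h) = (13 + h)*h = h*(13 + h))
(p(d(0)) + (35 - 1*4))² = ((-5 - 1*0)*(13 + (-5 - 1*0)) + (35 - 1*4))² = ((-5 + 0)*(13 + (-5 + 0)) + (35 - 4))² = (-5*(13 - 5) + 31)² = (-5*8 + 31)² = (-40 + 31)² = (-9)² = 81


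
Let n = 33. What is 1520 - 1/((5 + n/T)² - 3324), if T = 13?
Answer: 839271209/552152 ≈ 1520.0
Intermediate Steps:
1520 - 1/((5 + n/T)² - 3324) = 1520 - 1/((5 + 33/13)² - 3324) = 1520 - 1/((98/13)² - 3324) = 1520 - 1/(9604/169 - 3324) = 1520 - 1/(-552152/169) = 1520 - 1*(-169/552152) = 1520 + 169/552152 = 839271209/552152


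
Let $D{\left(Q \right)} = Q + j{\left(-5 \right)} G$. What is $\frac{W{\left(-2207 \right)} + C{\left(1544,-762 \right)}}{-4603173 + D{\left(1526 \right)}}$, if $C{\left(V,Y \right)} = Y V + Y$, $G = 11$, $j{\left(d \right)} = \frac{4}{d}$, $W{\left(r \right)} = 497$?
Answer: $\frac{5883965}{23008279} \approx 0.25573$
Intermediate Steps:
$C{\left(V,Y \right)} = Y + V Y$ ($C{\left(V,Y \right)} = V Y + Y = Y + V Y$)
$D{\left(Q \right)} = - \frac{44}{5} + Q$ ($D{\left(Q \right)} = Q + \frac{4}{-5} \cdot 11 = Q + 4 \left(- \frac{1}{5}\right) 11 = Q - \frac{44}{5} = - \frac{44}{5} + Q$)
$\frac{W{\left(-2207 \right)} + C{\left(1544,-762 \right)}}{-4603173 + D{\left(1526 \right)}} = \frac{497 - 762 \left(1 + 1544\right)}{-4603173 + \left(- \frac{44}{5} + 1526\right)} = \frac{497 - 1177290}{-4603173 + \frac{7586}{5}} = \frac{497 - 1177290}{- \frac{23008279}{5}} = \left(-1176793\right) \left(- \frac{5}{23008279}\right) = \frac{5883965}{23008279}$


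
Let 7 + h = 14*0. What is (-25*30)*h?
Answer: 5250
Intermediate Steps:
h = -7 (h = -7 + 14*0 = -7 + 0 = -7)
(-25*30)*h = -25*30*(-7) = -750*(-7) = 5250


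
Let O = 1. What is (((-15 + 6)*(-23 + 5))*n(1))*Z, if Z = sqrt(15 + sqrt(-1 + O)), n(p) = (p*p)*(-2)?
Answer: -324*sqrt(15) ≈ -1254.8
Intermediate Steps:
n(p) = -2*p**2 (n(p) = p**2*(-2) = -2*p**2)
Z = sqrt(15) (Z = sqrt(15 + sqrt(-1 + 1)) = sqrt(15 + sqrt(0)) = sqrt(15 + 0) = sqrt(15) ≈ 3.8730)
(((-15 + 6)*(-23 + 5))*n(1))*Z = (((-15 + 6)*(-23 + 5))*(-2*1**2))*sqrt(15) = ((-9*(-18))*(-2*1))*sqrt(15) = (162*(-2))*sqrt(15) = -324*sqrt(15)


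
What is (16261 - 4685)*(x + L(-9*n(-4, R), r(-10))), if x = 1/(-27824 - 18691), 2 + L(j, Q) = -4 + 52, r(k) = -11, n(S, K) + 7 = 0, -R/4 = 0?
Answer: 24769039864/46515 ≈ 5.3250e+5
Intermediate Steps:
R = 0 (R = -4*0 = 0)
n(S, K) = -7 (n(S, K) = -7 + 0 = -7)
L(j, Q) = 46 (L(j, Q) = -2 + (-4 + 52) = -2 + 48 = 46)
x = -1/46515 (x = 1/(-46515) = -1/46515 ≈ -2.1498e-5)
(16261 - 4685)*(x + L(-9*n(-4, R), r(-10))) = (16261 - 4685)*(-1/46515 + 46) = 11576*(2139689/46515) = 24769039864/46515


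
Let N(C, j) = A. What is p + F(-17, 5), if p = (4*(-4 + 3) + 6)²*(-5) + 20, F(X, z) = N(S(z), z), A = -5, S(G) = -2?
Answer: -5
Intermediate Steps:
N(C, j) = -5
F(X, z) = -5
p = 0 (p = (4*(-1) + 6)²*(-5) + 20 = (-4 + 6)²*(-5) + 20 = 2²*(-5) + 20 = 4*(-5) + 20 = -20 + 20 = 0)
p + F(-17, 5) = 0 - 5 = -5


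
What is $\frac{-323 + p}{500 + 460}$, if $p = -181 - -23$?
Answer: $- \frac{481}{960} \approx -0.50104$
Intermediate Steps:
$p = -158$ ($p = -181 + 23 = -158$)
$\frac{-323 + p}{500 + 460} = \frac{-323 - 158}{500 + 460} = - \frac{481}{960}$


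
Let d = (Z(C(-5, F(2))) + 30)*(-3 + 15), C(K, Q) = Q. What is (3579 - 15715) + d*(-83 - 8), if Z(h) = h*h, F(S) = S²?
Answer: -62368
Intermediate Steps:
Z(h) = h²
d = 552 (d = ((2²)² + 30)*(-3 + 15) = (4² + 30)*12 = (16 + 30)*12 = 46*12 = 552)
(3579 - 15715) + d*(-83 - 8) = (3579 - 15715) + 552*(-83 - 8) = -12136 + 552*(-91) = -12136 - 50232 = -62368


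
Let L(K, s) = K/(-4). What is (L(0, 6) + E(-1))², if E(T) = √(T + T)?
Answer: -2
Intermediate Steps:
E(T) = √2*√T (E(T) = √(2*T) = √2*√T)
L(K, s) = -K/4 (L(K, s) = K*(-¼) = -K/4)
(L(0, 6) + E(-1))² = (-¼*0 + √2*√(-1))² = (0 + √2*I)² = (0 + I*√2)² = (I*√2)² = -2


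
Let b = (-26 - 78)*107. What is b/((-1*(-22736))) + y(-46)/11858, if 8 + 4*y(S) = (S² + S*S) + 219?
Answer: -77771/196504 ≈ -0.39577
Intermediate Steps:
y(S) = 211/4 + S²/2 (y(S) = -2 + ((S² + S*S) + 219)/4 = -2 + ((S² + S²) + 219)/4 = -2 + (2*S² + 219)/4 = -2 + (219 + 2*S²)/4 = -2 + (219/4 + S²/2) = 211/4 + S²/2)
b = -11128 (b = -104*107 = -11128)
b/((-1*(-22736))) + y(-46)/11858 = -11128/((-1*(-22736))) + (211/4 + (½)*(-46)²)/11858 = -11128/22736 + (211/4 + (½)*2116)*(1/11858) = -11128*1/22736 + (211/4 + 1058)*(1/11858) = -1391/2842 + (4443/4)*(1/11858) = -1391/2842 + 4443/47432 = -77771/196504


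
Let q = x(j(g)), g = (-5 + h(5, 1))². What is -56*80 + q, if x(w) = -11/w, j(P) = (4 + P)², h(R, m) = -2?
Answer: -12584331/2809 ≈ -4480.0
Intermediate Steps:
g = 49 (g = (-5 - 2)² = (-7)² = 49)
q = -11/2809 (q = -11/(4 + 49)² = -11/(53²) = -11/2809 ≈ -0.0039160)
-56*80 + q = -56*80 - 11/2809 = -4480 - 11/2809 = -12584331/2809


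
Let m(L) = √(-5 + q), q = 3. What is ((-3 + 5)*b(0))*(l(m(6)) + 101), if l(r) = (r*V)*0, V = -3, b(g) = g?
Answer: 0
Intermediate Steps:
m(L) = I*√2 (m(L) = √(-5 + 3) = √(-2) = I*√2)
l(r) = 0 (l(r) = (r*(-3))*0 = -3*r*0 = 0)
((-3 + 5)*b(0))*(l(m(6)) + 101) = ((-3 + 5)*0)*(0 + 101) = (2*0)*101 = 0*101 = 0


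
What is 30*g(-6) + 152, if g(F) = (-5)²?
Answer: 902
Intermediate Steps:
g(F) = 25
30*g(-6) + 152 = 30*25 + 152 = 750 + 152 = 902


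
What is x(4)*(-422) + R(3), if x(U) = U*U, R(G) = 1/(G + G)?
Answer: -40511/6 ≈ -6751.8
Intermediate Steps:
R(G) = 1/(2*G)
x(U) = U**2
x(4)*(-422) + R(3) = 4**2*(-422) + (1/2)/3 = 16*(-422) + (1/2)*(1/3) = -6752 + 1/6 = -40511/6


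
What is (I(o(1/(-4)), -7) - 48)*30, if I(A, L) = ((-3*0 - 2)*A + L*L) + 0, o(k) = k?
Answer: 45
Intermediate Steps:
I(A, L) = L² - 2*A (I(A, L) = ((0 - 2)*A + L²) + 0 = (-2*A + L²) + 0 = (L² - 2*A) + 0 = L² - 2*A)
(I(o(1/(-4)), -7) - 48)*30 = (((-7)² - 2/(-4)) - 48)*30 = ((49 - 2*(-¼)) - 48)*30 = ((49 + ½) - 48)*30 = (99/2 - 48)*30 = (3/2)*30 = 45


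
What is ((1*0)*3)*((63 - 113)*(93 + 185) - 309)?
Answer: 0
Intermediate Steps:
((1*0)*3)*((63 - 113)*(93 + 185) - 309) = (0*3)*(-50*278 - 309) = 0*(-13900 - 309) = 0*(-14209) = 0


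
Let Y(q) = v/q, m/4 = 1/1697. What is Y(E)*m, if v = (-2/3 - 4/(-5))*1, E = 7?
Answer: 8/178185 ≈ 4.4897e-5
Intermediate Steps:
m = 4/1697 ≈ 0.0023571
v = 2/15 (v = (-2*1/3 - 4*(-1/5))*1 = (-2/3 + 4/5)*1 = (2/15)*1 = 2/15 ≈ 0.13333)
Y(q) = 2/(15*q)
Y(E)*m = ((2/15)/7)*(4/1697) = ((2/15)*(1/7))*(4/1697) = (2/105)*(4/1697) = 8/178185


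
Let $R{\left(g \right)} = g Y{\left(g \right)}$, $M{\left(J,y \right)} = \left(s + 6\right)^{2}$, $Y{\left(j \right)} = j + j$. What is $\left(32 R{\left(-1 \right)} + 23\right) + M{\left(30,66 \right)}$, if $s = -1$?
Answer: $112$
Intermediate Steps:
$Y{\left(j \right)} = 2 j$
$M{\left(J,y \right)} = 25$ ($M{\left(J,y \right)} = \left(-1 + 6\right)^{2} = 5^{2} = 25$)
$R{\left(g \right)} = 2 g^{2}$ ($R{\left(g \right)} = g 2 g = 2 g^{2}$)
$\left(32 R{\left(-1 \right)} + 23\right) + M{\left(30,66 \right)} = \left(32 \cdot 2 \left(-1\right)^{2} + 23\right) + 25 = \left(32 \cdot 2 \cdot 1 + 23\right) + 25 = \left(32 \cdot 2 + 23\right) + 25 = \left(64 + 23\right) + 25 = 87 + 25 = 112$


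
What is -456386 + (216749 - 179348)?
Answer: -418985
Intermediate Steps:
-456386 + (216749 - 179348) = -456386 + 37401 = -418985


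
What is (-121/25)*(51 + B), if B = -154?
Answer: 12463/25 ≈ 498.52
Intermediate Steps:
(-121/25)*(51 + B) = (-121/25)*(51 - 154) = -121*1/25*(-103) = -121/25*(-103) = 12463/25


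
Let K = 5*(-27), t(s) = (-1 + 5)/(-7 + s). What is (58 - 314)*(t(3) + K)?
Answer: 34816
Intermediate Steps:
t(s) = 4/(-7 + s)
K = -135
(58 - 314)*(t(3) + K) = (58 - 314)*(4/(-7 + 3) - 135) = -256*(4/(-4) - 135) = -256*(4*(-¼) - 135) = -256*(-1 - 135) = -256*(-136) = 34816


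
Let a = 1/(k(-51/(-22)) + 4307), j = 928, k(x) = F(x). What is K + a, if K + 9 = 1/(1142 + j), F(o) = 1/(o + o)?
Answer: -2046044801/227356380 ≈ -8.9993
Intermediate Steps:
F(o) = 1/(2*o)
k(x) = 1/(2*x)
K = -18629/2070 (K = -9 + 1/(1142 + 928) = -9 + 1/2070 = -18629/2070 ≈ -8.9995)
a = 51/219668 (a = 1/(1/(2*((-51/(-22)))) + 4307) = 1/(1/(2*((-51*(-1/22)))) + 4307) = 1/(1/(2*(51/22)) + 4307) = 1/((1/2)*(22/51) + 4307) = 1/(11/51 + 4307) = 1/(219668/51) = 51/219668 ≈ 0.00023217)
K + a = -18629/2070 + 51/219668 = -2046044801/227356380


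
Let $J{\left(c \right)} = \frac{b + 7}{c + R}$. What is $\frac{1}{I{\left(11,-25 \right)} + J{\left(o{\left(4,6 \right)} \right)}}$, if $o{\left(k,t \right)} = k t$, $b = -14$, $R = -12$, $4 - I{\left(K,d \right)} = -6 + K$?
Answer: $- \frac{12}{19} \approx -0.63158$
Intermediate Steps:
$I{\left(K,d \right)} = 10 - K$ ($I{\left(K,d \right)} = 4 - \left(-6 + K\right) = 10 - K$)
$J{\left(c \right)} = - \frac{7}{-12 + c}$ ($J{\left(c \right)} = \frac{-14 + 7}{c - 12} = - \frac{7}{-12 + c}$)
$\frac{1}{I{\left(11,-25 \right)} + J{\left(o{\left(4,6 \right)} \right)}} = \frac{1}{\left(10 - 11\right) - \frac{7}{-12 + 4 \cdot 6}} = \frac{1}{\left(10 - 11\right) - \frac{7}{-12 + 24}} = \frac{1}{-1 - \frac{7}{12}} = \frac{1}{- \frac{19}{12}} = - \frac{12}{19}$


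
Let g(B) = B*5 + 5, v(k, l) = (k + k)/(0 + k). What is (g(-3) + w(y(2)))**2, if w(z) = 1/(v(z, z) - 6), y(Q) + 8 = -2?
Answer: 1681/16 ≈ 105.06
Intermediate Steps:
y(Q) = -10 (y(Q) = -8 - 2 = -10)
v(k, l) = 2 (v(k, l) = (2*k)/k = 2)
w(z) = -1/4 (w(z) = 1/(2 - 6) = 1/(-4) = -1/4)
g(B) = 5 + 5*B (g(B) = 5*B + 5 = 5 + 5*B)
(g(-3) + w(y(2)))**2 = ((5 + 5*(-3)) - 1/4)**2 = ((5 - 15) - 1/4)**2 = (-10 - 1/4)**2 = (-41/4)**2 = 1681/16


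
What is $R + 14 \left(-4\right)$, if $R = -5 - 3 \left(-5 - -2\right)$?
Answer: $-52$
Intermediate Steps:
$R = 4$ ($R = -5 - 3 \left(-5 + 2\right) = -5 - -9 = -5 + 9 = 4$)
$R + 14 \left(-4\right) = 4 + 14 \left(-4\right) = 4 - 56 = -52$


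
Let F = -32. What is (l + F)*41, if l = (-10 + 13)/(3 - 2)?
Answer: -1189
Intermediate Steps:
l = 3 (l = 3/1 = 3*1 = 3)
(l + F)*41 = (3 - 32)*41 = -29*41 = -1189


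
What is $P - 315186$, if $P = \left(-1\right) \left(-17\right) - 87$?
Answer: $-315256$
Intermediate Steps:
$P = -70$ ($P = 17 - 87 = -70$)
$P - 315186 = -70 - 315186 = -315256$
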